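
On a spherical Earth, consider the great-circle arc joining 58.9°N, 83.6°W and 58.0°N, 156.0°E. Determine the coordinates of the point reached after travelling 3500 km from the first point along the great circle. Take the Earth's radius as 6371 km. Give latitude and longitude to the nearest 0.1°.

Write both endpoints as unit vectors p₁, p₂ with components (cos φ cos λ, cos φ sin λ, sin φ).
The central angle between the endpoints is δ = arccos(p₁·p₂) ≈ 0.943 rad (54.0°). The total great-circle distance is δ·R ≈ 0.943 × 6371 ≈ 6006 km, so the target fraction is f = 3500/6006 ≈ 0.583.
Interpolate at f ≈ 0.583 with slerp weights a = sin((1−f)δ)/sin δ ≈ 0.474, b = sin(fδ)/sin δ ≈ 0.645.
p = a·p₁ + b·p₂ ≈ (-0.285, -0.104, 0.953); φ = arcsin(p_z) ≈ 72.33°, λ = atan2(p_y, p_x) ≈ -159.96°.

≈ 72.3°N, 160.0°W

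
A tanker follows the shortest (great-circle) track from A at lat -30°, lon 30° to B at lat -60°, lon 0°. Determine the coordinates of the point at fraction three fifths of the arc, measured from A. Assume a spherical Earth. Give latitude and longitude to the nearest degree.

≈ lat -49°, lon 16°

Convert each endpoint to a unit vector on the sphere (x = cos φ cos λ, y = cos φ sin λ, z = sin φ).
The central angle between the endpoints is δ = arccos(p₁·p₂) ≈ 0.630 rad (36.1°).
Interpolate at f = 3/5 with slerp weights a = sin((1−f)δ)/sin δ ≈ 0.423, b = sin(fδ)/sin δ ≈ 0.626.
p = a·p₁ + b·p₂ ≈ (0.631, 0.183, -0.754); φ = arcsin(p_z) ≈ -48.95°, λ = atan2(p_y, p_x) ≈ 16.20°.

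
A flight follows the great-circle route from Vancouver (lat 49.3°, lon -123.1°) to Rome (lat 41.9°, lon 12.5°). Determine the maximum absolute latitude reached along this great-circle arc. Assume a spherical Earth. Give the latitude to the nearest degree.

The great circle lies in the plane with unit normal n̂ = (p₁ × p₂)/|p₁ × p₂|.
Here n̂_z ≈ +0.344; the vertex latitude is φ_max = arccos|n̂_z| ≈ 69.9°.
Check via Clairaut: cos φ_max = |cos φ₁| · sin C = cos(49.3°)·sin(31.8°) ≈ 0.344, again giving ≈ 69.9°.

≈ 70°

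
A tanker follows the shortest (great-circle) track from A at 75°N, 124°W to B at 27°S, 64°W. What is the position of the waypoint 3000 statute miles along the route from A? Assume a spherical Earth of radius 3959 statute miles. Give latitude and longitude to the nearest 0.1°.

≈ 36.8°N, 79.6°W

Write both endpoints as unit vectors p₁, p₂ with components (cos φ cos λ, cos φ sin λ, sin φ).
The central angle between the endpoints is δ = arccos(p₁·p₂) ≈ 1.900 rad (108.9°). The total great-circle distance is δ·R ≈ 1.900 × 3959 ≈ 7522 mi, so the target fraction is f = 3000/7522 ≈ 0.399.
Interpolate at f ≈ 0.399 with slerp weights a = sin((1−f)δ)/sin δ ≈ 0.961, b = sin(fδ)/sin δ ≈ 0.726.
p = a·p₁ + b·p₂ ≈ (0.145, -0.788, 0.599); φ = arcsin(p_z) ≈ 36.77°, λ = atan2(p_y, p_x) ≈ -79.60°.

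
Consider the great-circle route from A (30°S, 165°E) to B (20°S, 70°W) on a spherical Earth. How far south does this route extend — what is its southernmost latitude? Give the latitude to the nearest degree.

≈ 46°S

The great circle lies in the plane with unit normal n̂ = (p₁ × p₂)/|p₁ × p₂|.
Here n̂_z ≈ +0.698; the vertex latitude is φ_max = arccos|n̂_z| ≈ 45.7°.
Check via Clairaut: cos φ_max = |cos φ₁| · sin C = cos(30.0°)·sin(126.3°) ≈ 0.698, again giving ≈ 45.7°.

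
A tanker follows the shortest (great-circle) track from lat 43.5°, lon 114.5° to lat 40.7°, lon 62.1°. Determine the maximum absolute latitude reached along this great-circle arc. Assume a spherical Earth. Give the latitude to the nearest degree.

≈ 45°

The great circle lies in the plane with unit normal n̂ = (p₁ × p₂)/|p₁ × p₂|.
Here n̂_z ≈ -0.702; the vertex latitude is φ_max = arccos|n̂_z| ≈ 45.4°.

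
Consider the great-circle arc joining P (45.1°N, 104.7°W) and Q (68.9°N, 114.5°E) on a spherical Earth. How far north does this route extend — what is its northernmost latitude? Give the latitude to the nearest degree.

The great circle lies in the plane with unit normal n̂ = (p₁ × p₂)/|p₁ × p₂|.
Here n̂_z ≈ -0.181; the vertex latitude is φ_max = arccos|n̂_z| ≈ 79.6°.
Check via Clairaut: cos φ_max = |cos φ₁| · sin C = cos(45.1°)·sin(14.9°) ≈ 0.181, again giving ≈ 79.6°.

≈ 80°N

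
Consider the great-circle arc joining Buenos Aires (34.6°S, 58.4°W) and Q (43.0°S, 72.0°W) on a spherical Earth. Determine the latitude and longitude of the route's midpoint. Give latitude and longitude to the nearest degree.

Convert each endpoint to a unit vector on the sphere (x = cos φ cos λ, y = cos φ sin λ, z = sin φ).
The central angle between the endpoints is δ = arccos(p₁·p₂) ≈ 0.236 rad (13.5°).
Interpolate at f = 1/2 with slerp weights a = sin((1−f)δ)/sin δ ≈ 0.503, b = sin(fδ)/sin δ ≈ 0.503.
p = a·p₁ + b·p₂ ≈ (0.331, -0.703, -0.629); φ = arcsin(p_z) ≈ -39.00°, λ = atan2(p_y, p_x) ≈ -64.80°.

≈ (39°S, 65°W)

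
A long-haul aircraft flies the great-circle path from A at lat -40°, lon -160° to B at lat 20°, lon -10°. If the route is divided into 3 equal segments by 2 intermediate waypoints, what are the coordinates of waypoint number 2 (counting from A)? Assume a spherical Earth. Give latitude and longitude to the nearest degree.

From cos δ = sin φ₁ sin φ₂ + cos φ₁ cos φ₂ cos Δλ, the central angle is δ ≈ 2.574 rad (147.5°).
Interpolate at f = 2/3 with slerp weights a = sin((1−f)δ)/sin δ ≈ 1.407, b = sin(fδ)/sin δ ≈ 1.841.
p = a·p₁ + b·p₂ ≈ (0.690, -0.669, -0.275); φ = arcsin(p_z) ≈ -15.97°, λ = atan2(p_y, p_x) ≈ -44.11°.

≈ lat -16°, lon -44°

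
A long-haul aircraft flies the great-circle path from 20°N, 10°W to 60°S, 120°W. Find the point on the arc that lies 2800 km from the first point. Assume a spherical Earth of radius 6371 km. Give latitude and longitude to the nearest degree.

Write both endpoints as unit vectors p₁, p₂ with components (cos φ cos λ, cos φ sin λ, sin φ).
The central angle between the endpoints is δ = arccos(p₁·p₂) ≈ 2.045 rad (117.2°). The total great-circle distance is δ·R ≈ 2.045 × 6371 ≈ 13031 km, so the target fraction is f = 2800/13031 ≈ 0.215.
Interpolate at f ≈ 0.215 with slerp weights a = sin((1−f)δ)/sin δ ≈ 1.124, b = sin(fδ)/sin δ ≈ 0.478.
p = a·p₁ + b·p₂ ≈ (0.920, -0.390, -0.030); φ = arcsin(p_z) ≈ -1.72°, λ = atan2(p_y, p_x) ≈ -22.99°.

≈ 2°S, 23°W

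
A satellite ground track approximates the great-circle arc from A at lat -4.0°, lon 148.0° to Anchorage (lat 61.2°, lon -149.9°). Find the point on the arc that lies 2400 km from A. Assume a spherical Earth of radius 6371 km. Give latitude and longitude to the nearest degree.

≈ lat 15°, lon 157°

Convert each endpoint to a unit vector on the sphere (x = cos φ cos λ, y = cos φ sin λ, z = sin φ).
The central angle between the endpoints is δ = arccos(p₁·p₂) ≈ 1.406 rad (80.6°). The total great-circle distance is δ·R ≈ 1.406 × 6371 ≈ 8960 km, so the target fraction is f = 2400/8960 ≈ 0.268.
Interpolate at f ≈ 0.268 with slerp weights a = sin((1−f)δ)/sin δ ≈ 0.869, b = sin(fδ)/sin δ ≈ 0.373.
p = a·p₁ + b·p₂ ≈ (-0.890, 0.369, 0.266); φ = arcsin(p_z) ≈ 15.44°, λ = atan2(p_y, p_x) ≈ 157.48°.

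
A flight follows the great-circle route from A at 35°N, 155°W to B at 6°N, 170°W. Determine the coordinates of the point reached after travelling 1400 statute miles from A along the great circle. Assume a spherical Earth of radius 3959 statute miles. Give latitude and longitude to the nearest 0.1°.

≈ 16.8°N, 165.1°W

Write both endpoints as unit vectors p₁, p₂ with components (cos φ cos λ, cos φ sin λ, sin φ).
The central angle between the endpoints is δ = arccos(p₁·p₂) ≈ 0.561 rad (32.1°). The total great-circle distance is δ·R ≈ 0.561 × 3959 ≈ 2220 mi, so the target fraction is f = 1400/2220 ≈ 0.631.
Interpolate at f ≈ 0.631 with slerp weights a = sin((1−f)δ)/sin δ ≈ 0.387, b = sin(fδ)/sin δ ≈ 0.651.
p = a·p₁ + b·p₂ ≈ (-0.925, -0.246, 0.290); φ = arcsin(p_z) ≈ 16.85°, λ = atan2(p_y, p_x) ≈ -165.09°.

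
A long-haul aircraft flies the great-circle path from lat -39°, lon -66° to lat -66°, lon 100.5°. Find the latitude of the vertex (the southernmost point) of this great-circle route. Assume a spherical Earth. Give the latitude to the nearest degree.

The great circle lies in the plane with unit normal n̂ = (p₁ × p₂)/|p₁ × p₂|.
Here n̂_z ≈ +0.077; the vertex latitude is φ_max = arccos|n̂_z| ≈ 85.6°.

≈ -86°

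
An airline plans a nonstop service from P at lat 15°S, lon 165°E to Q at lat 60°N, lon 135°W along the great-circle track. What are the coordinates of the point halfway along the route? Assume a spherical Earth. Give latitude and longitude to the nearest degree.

≈ lat 25°N, lon 175°W

Write both endpoints as unit vectors p₁, p₂ with components (cos φ cos λ, cos φ sin λ, sin φ).
The central angle between the endpoints is δ = arccos(p₁·p₂) ≈ 1.553 rad (89.0°).
Interpolate at f = 1/2 with slerp weights a = sin((1−f)δ)/sin δ ≈ 0.701, b = sin(fδ)/sin δ ≈ 0.701.
p = a·p₁ + b·p₂ ≈ (-0.902, -0.073, 0.426); φ = arcsin(p_z) ≈ 25.19°, λ = atan2(p_y, p_x) ≈ -175.40°.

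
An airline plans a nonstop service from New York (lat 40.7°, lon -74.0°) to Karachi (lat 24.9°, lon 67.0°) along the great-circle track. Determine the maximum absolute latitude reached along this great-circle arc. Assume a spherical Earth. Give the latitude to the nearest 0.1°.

≈ 63.4°

The great circle lies in the plane with unit normal n̂ = (p₁ × p₂)/|p₁ × p₂|.
Here n̂_z ≈ +0.448; the vertex latitude is φ_max = arccos|n̂_z| ≈ 63.4°.
Check via Clairaut: cos φ_max = |cos φ₁| · sin C = cos(40.7°)·sin(36.2°) ≈ 0.448, again giving ≈ 63.4°.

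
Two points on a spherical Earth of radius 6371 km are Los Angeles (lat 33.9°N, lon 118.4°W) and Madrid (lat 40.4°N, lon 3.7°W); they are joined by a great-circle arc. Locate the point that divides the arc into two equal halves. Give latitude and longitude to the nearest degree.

≈ lat 54°N, lon 65°W

Convert each endpoint to a unit vector on the sphere (x = cos φ cos λ, y = cos φ sin λ, z = sin φ).
The central angle between the endpoints is δ = arccos(p₁·p₂) ≈ 1.473 rad (84.4°).
Interpolate at f = 1/2 with slerp weights a = sin((1−f)δ)/sin δ ≈ 0.675, b = sin(fδ)/sin δ ≈ 0.675.
p = a·p₁ + b·p₂ ≈ (0.246, -0.526, 0.814); φ = arcsin(p_z) ≈ 54.49°, λ = atan2(p_y, p_x) ≈ -64.89°.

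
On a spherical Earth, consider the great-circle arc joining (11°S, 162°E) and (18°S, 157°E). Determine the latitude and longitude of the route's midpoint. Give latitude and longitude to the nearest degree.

≈ (15°S, 160°E)

Convert each endpoint to a unit vector on the sphere (x = cos φ cos λ, y = cos φ sin λ, z = sin φ).
The central angle between the endpoints is δ = arccos(p₁·p₂) ≈ 0.149 rad (8.5°).
Interpolate at f = 1/2 with slerp weights a = sin((1−f)δ)/sin δ ≈ 0.501, b = sin(fδ)/sin δ ≈ 0.501.
p = a·p₁ + b·p₂ ≈ (-0.907, 0.338, -0.251); φ = arcsin(p_z) ≈ -14.51°, λ = atan2(p_y, p_x) ≈ 159.54°.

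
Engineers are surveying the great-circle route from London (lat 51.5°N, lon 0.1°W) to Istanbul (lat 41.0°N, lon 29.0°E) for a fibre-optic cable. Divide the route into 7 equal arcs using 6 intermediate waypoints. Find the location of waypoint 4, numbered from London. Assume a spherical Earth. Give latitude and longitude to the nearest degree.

Write both endpoints as unit vectors p₁, p₂ with components (cos φ cos λ, cos φ sin λ, sin φ).
The central angle between the endpoints is δ = arccos(p₁·p₂) ≈ 0.393 rad (22.5°).
Interpolate at f = 4/7 with slerp weights a = sin((1−f)δ)/sin δ ≈ 0.438, b = sin(fδ)/sin δ ≈ 0.581.
p = a·p₁ + b·p₂ ≈ (0.656, 0.212, 0.724); φ = arcsin(p_z) ≈ 46.39°, λ = atan2(p_y, p_x) ≈ 17.92°.

≈ lat 46°N, lon 18°E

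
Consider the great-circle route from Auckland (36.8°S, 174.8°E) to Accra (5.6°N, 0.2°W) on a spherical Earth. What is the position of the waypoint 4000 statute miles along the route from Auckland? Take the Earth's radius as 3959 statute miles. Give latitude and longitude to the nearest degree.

≈ 81°S, 57°E

Convert each endpoint to a unit vector on the sphere (x = cos φ cos λ, y = cos φ sin λ, z = sin φ).
The central angle between the endpoints is δ = arccos(p₁·p₂) ≈ 2.591 rad (148.5°). The total great-circle distance is δ·R ≈ 2.591 × 3959 ≈ 10259 mi, so the target fraction is f = 4000/10259 ≈ 0.390.
Interpolate at f ≈ 0.390 with slerp weights a = sin((1−f)δ)/sin δ ≈ 1.912, b = sin(fδ)/sin δ ≈ 1.620.
p = a·p₁ + b·p₂ ≈ (0.087, 0.133, -0.987); φ = arcsin(p_z) ≈ -80.84°, λ = atan2(p_y, p_x) ≈ 56.79°.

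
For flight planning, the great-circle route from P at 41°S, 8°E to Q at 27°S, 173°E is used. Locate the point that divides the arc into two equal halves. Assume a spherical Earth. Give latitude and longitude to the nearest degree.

≈ 77°S, 123°E

From cos δ = sin φ₁ sin φ₂ + cos φ₁ cos φ₂ cos Δλ, the central angle is δ ≈ 1.930 rad (110.6°).
Interpolate at f = 1/2 with slerp weights a = sin((1−f)δ)/sin δ ≈ 0.878, b = sin(fδ)/sin δ ≈ 0.878.
p = a·p₁ + b·p₂ ≈ (-0.120, 0.188, -0.975); φ = arcsin(p_z) ≈ -77.12°, λ = atan2(p_y, p_x) ≈ 122.67°.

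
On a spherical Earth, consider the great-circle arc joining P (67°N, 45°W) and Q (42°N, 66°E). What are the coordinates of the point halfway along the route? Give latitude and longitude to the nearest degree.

Convert each endpoint to a unit vector on the sphere (x = cos φ cos λ, y = cos φ sin λ, z = sin φ).
The central angle between the endpoints is δ = arccos(p₁·p₂) ≈ 1.033 rad (59.2°).
Interpolate at f = 1/2 with slerp weights a = sin((1−f)δ)/sin δ ≈ 0.575, b = sin(fδ)/sin δ ≈ 0.575.
p = a·p₁ + b·p₂ ≈ (0.333, 0.232, 0.914); φ = arcsin(p_z) ≈ 66.09°, λ = atan2(p_y, p_x) ≈ 34.83°.

≈ (66°N, 35°E)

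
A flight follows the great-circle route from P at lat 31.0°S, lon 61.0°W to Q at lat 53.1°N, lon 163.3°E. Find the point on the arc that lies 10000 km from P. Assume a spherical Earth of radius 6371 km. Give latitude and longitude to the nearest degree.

≈ lat 39°N, lon 121°W

Write both endpoints as unit vectors p₁, p₂ with components (cos φ cos λ, cos φ sin λ, sin φ).
The central angle between the endpoints is δ = arccos(p₁·p₂) ≈ 2.466 rad (141.3°). The total great-circle distance is δ·R ≈ 2.466 × 6371 ≈ 15710 km, so the target fraction is f = 10000/15710 ≈ 0.637.
Interpolate at f ≈ 0.637 with slerp weights a = sin((1−f)δ)/sin δ ≈ 1.248, b = sin(fδ)/sin δ ≈ 1.599.
p = a·p₁ + b·p₂ ≈ (-0.401, -0.660, 0.635); φ = arcsin(p_z) ≈ 39.45°, λ = atan2(p_y, p_x) ≈ -121.25°.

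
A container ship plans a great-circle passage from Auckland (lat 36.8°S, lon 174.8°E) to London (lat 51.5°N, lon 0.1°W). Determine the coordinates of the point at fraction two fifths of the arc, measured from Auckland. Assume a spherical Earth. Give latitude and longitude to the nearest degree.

Write both endpoints as unit vectors p₁, p₂ with components (cos φ cos λ, cos φ sin λ, sin φ).
The central angle between the endpoints is δ = arccos(p₁·p₂) ≈ 2.877 rad (164.9°).
Interpolate at f = 2/5 with slerp weights a = sin((1−f)δ)/sin δ ≈ 3.783, b = sin(fδ)/sin δ ≈ 3.496.
p = a·p₁ + b·p₂ ≈ (-0.840, 0.271, 0.470); φ = arcsin(p_z) ≈ 28.06°, λ = atan2(p_y, p_x) ≈ 162.13°.

≈ lat 28°N, lon 162°E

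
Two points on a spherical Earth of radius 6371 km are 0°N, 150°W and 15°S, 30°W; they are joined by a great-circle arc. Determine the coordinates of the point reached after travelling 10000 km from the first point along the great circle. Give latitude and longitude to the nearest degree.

Write both endpoints as unit vectors p₁, p₂ with components (cos φ cos λ, cos φ sin λ, sin φ).
The central angle between the endpoints is δ = arccos(p₁·p₂) ≈ 2.075 rad (118.9°). The total great-circle distance is δ·R ≈ 2.075 × 6371 ≈ 13219 km, so the target fraction is f = 10000/13219 ≈ 0.757.
Interpolate at f ≈ 0.757 with slerp weights a = sin((1−f)δ)/sin δ ≈ 0.553, b = sin(fδ)/sin δ ≈ 1.142.
p = a·p₁ + b·p₂ ≈ (0.477, -0.828, -0.296); φ = arcsin(p_z) ≈ -17.19°, λ = atan2(p_y, p_x) ≈ -60.07°.

≈ 17°S, 60°W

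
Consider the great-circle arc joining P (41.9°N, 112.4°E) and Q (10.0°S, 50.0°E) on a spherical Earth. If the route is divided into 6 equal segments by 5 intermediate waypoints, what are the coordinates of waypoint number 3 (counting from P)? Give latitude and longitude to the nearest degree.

≈ (18°N, 76°E)

Write both endpoints as unit vectors p₁, p₂ with components (cos φ cos λ, cos φ sin λ, sin φ).
The central angle between the endpoints is δ = arccos(p₁·p₂) ≈ 1.345 rad (77.1°).
Interpolate at f = 3/6 with slerp weights a = sin((1−f)δ)/sin δ ≈ 0.639, b = sin(fδ)/sin δ ≈ 0.639.
p = a·p₁ + b·p₂ ≈ (0.223, 0.922, 0.316); φ = arcsin(p_z) ≈ 18.42°, λ = atan2(p_y, p_x) ≈ 76.39°.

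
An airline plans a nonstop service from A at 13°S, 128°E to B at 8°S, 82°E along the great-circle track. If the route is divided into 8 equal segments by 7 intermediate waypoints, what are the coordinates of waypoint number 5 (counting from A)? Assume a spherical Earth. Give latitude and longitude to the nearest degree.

≈ 11°S, 99°E

Write both endpoints as unit vectors p₁, p₂ with components (cos φ cos λ, cos φ sin λ, sin φ).
The central angle between the endpoints is δ = arccos(p₁·p₂) ≈ 0.793 rad (45.4°).
Interpolate at f = 5/8 with slerp weights a = sin((1−f)δ)/sin δ ≈ 0.411, b = sin(fδ)/sin δ ≈ 0.668.
p = a·p₁ + b·p₂ ≈ (-0.155, 0.970, -0.185); φ = arcsin(p_z) ≈ -10.69°, λ = atan2(p_y, p_x) ≈ 99.06°.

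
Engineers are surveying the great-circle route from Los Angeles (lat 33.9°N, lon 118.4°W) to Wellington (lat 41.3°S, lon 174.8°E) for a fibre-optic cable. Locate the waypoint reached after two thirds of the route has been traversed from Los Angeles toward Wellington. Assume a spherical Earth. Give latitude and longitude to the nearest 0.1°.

Convert each endpoint to a unit vector on the sphere (x = cos φ cos λ, y = cos φ sin λ, z = sin φ).
The central angle between the endpoints is δ = arccos(p₁·p₂) ≈ 1.694 rad (97.0°).
Interpolate at f = 2/3 with slerp weights a = sin((1−f)δ)/sin δ ≈ 0.539, b = sin(fδ)/sin δ ≈ 0.911.
p = a·p₁ + b·p₂ ≈ (-0.894, -0.332, -0.301); φ = arcsin(p_z) ≈ -17.49°, λ = atan2(p_y, p_x) ≈ -159.66°.

≈ lat 17.5°S, lon 159.7°W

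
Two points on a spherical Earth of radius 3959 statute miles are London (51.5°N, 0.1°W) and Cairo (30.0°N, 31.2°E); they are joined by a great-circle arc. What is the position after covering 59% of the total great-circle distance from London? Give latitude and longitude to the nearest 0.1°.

≈ 39.8°N, 20.8°E

Convert each endpoint to a unit vector on the sphere (x = cos φ cos λ, y = cos φ sin λ, z = sin φ).
The central angle between the endpoints is δ = arccos(p₁·p₂) ≈ 0.551 rad (31.6°).
Interpolate at f = 0.59 with slerp weights a = sin((1−f)δ)/sin δ ≈ 0.428, b = sin(fδ)/sin δ ≈ 0.610.
p = a·p₁ + b·p₂ ≈ (0.718, 0.273, 0.640); φ = arcsin(p_z) ≈ 39.78°, λ = atan2(p_y, p_x) ≈ 20.83°.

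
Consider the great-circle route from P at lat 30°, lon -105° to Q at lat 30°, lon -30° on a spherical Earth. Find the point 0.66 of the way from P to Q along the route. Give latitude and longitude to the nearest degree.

The haversine formula gives a central angle δ ≈ 1.111 rad (63.6°) between the endpoints.
Interpolate at f = 0.66 with slerp weights a = sin((1−f)δ)/sin δ ≈ 0.412, b = sin(fδ)/sin δ ≈ 0.747.
p = a·p₁ + b·p₂ ≈ (0.468, -0.668, 0.579); φ = arcsin(p_z) ≈ 35.39°, λ = atan2(p_y, p_x) ≈ -54.98°.

≈ lat 35°, lon -55°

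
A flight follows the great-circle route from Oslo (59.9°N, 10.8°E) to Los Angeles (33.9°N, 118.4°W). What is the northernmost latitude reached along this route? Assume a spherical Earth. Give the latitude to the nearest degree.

≈ 71°N

The great circle lies in the plane with unit normal n̂ = (p₁ × p₂)/|p₁ × p₂|.
Here n̂_z ≈ -0.331; the vertex latitude is φ_max = arccos|n̂_z| ≈ 70.7°.
Check via Clairaut: cos φ_max = |cos φ₁| · sin C = cos(59.9°)·sin(41.2°) ≈ 0.331, again giving ≈ 70.7°.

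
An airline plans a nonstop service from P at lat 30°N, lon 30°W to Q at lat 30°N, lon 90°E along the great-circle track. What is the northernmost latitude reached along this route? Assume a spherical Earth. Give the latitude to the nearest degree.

The great circle lies in the plane with unit normal n̂ = (p₁ × p₂)/|p₁ × p₂|.
Here n̂_z ≈ +0.655; the vertex latitude is φ_max = arccos|n̂_z| ≈ 49.1°.
Check via Clairaut: cos φ_max = |cos φ₁| · sin C = cos(30.0°)·sin(49.1°) ≈ 0.655, again giving ≈ 49.1°.

≈ 49°N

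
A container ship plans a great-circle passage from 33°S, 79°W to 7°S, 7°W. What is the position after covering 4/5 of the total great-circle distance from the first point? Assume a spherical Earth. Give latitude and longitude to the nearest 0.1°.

Convert each endpoint to a unit vector on the sphere (x = cos φ cos λ, y = cos φ sin λ, z = sin φ).
The central angle between the endpoints is δ = arccos(p₁·p₂) ≈ 1.241 rad (71.1°).
Interpolate at f = 4/5 with slerp weights a = sin((1−f)δ)/sin δ ≈ 0.260, b = sin(fδ)/sin δ ≈ 0.885.
p = a·p₁ + b·p₂ ≈ (0.914, -0.321, -0.249); φ = arcsin(p_z) ≈ -14.44°, λ = atan2(p_y, p_x) ≈ -19.35°.

≈ 14.4°S, 19.4°W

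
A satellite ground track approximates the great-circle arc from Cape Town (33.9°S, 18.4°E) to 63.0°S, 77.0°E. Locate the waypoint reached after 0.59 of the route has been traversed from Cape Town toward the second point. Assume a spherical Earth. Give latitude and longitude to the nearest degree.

≈ 55°S, 44°E

Convert each endpoint to a unit vector on the sphere (x = cos φ cos λ, y = cos φ sin λ, z = sin φ).
The central angle between the endpoints is δ = arccos(p₁·p₂) ≈ 0.805 rad (46.1°).
Interpolate at f = 0.59 with slerp weights a = sin((1−f)δ)/sin δ ≈ 0.450, b = sin(fδ)/sin δ ≈ 0.634.
p = a·p₁ + b·p₂ ≈ (0.419, 0.398, -0.816); φ = arcsin(p_z) ≈ -54.68°, λ = atan2(p_y, p_x) ≈ 43.57°.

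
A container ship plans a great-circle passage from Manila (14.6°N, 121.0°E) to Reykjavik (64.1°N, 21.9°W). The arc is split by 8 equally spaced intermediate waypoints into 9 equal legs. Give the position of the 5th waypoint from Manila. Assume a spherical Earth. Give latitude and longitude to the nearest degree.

Write both endpoints as unit vectors p₁, p₂ with components (cos φ cos λ, cos φ sin λ, sin φ).
The central angle between the endpoints is δ = arccos(p₁·p₂) ≈ 1.681 rad (96.3°).
Interpolate at f = 5/9 with slerp weights a = sin((1−f)δ)/sin δ ≈ 0.684, b = sin(fδ)/sin δ ≈ 0.809.
p = a·p₁ + b·p₂ ≈ (-0.013, 0.435, 0.900); φ = arcsin(p_z) ≈ 64.18°, λ = atan2(p_y, p_x) ≈ 91.70°.

≈ (64°N, 92°E)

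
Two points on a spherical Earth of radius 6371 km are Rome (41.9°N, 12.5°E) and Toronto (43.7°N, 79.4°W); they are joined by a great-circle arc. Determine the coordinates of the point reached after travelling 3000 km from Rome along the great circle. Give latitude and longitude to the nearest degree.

Convert each endpoint to a unit vector on the sphere (x = cos φ cos λ, y = cos φ sin λ, z = sin φ).
The central angle between the endpoints is δ = arccos(p₁·p₂) ≈ 1.111 rad (63.7°). The total great-circle distance is δ·R ≈ 1.111 × 6371 ≈ 7080 km, so the target fraction is f = 3000/7080 ≈ 0.424.
Interpolate at f ≈ 0.424 with slerp weights a = sin((1−f)δ)/sin δ ≈ 0.667, b = sin(fδ)/sin δ ≈ 0.506.
p = a·p₁ + b·p₂ ≈ (0.552, -0.252, 0.795); φ = arcsin(p_z) ≈ 52.65°, λ = atan2(p_y, p_x) ≈ -24.58°.

≈ 53°N, 25°W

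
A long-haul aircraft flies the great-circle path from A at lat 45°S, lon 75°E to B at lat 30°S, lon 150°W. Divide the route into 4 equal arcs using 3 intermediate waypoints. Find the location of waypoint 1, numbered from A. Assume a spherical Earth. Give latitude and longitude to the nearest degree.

≈ lat 61°S, lon 105°E

Write both endpoints as unit vectors p₁, p₂ with components (cos φ cos λ, cos φ sin λ, sin φ).
The central angle between the endpoints is δ = arccos(p₁·p₂) ≈ 1.650 rad (94.6°).
Interpolate at f = 1/4 with slerp weights a = sin((1−f)δ)/sin δ ≈ 0.948, b = sin(fδ)/sin δ ≈ 0.402.
p = a·p₁ + b·p₂ ≈ (-0.128, 0.473, -0.871); φ = arcsin(p_z) ≈ -60.63°, λ = atan2(p_y, p_x) ≈ 105.15°.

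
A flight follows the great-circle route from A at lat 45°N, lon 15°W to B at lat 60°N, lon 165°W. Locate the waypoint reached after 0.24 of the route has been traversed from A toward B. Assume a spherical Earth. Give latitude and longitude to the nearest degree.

The haversine formula gives a central angle δ ≈ 1.260 rad (72.2°) between the endpoints.
Interpolate at f = 0.24 with slerp weights a = sin((1−f)δ)/sin δ ≈ 0.859, b = sin(fδ)/sin δ ≈ 0.313.
p = a·p₁ + b·p₂ ≈ (0.436, -0.198, 0.878); φ = arcsin(p_z) ≈ 61.42°, λ = atan2(p_y, p_x) ≈ -24.41°.

≈ lat 61°N, lon 24°W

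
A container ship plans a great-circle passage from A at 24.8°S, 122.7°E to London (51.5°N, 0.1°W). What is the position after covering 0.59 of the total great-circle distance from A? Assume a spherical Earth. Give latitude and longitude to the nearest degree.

≈ 33°N, 71°E

Convert each endpoint to a unit vector on the sphere (x = cos φ cos λ, y = cos φ sin λ, z = sin φ).
The central angle between the endpoints is δ = arccos(p₁·p₂) ≈ 2.258 rad (129.4°).
Interpolate at f = 0.59 with slerp weights a = sin((1−f)δ)/sin δ ≈ 1.034, b = sin(fδ)/sin δ ≈ 1.257.
p = a·p₁ + b·p₂ ≈ (0.276, 0.788, 0.550); φ = arcsin(p_z) ≈ 33.38°, λ = atan2(p_y, p_x) ≈ 70.73°.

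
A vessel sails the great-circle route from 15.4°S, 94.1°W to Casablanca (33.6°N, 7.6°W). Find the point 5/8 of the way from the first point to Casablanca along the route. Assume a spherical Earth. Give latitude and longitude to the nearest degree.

Convert each endpoint to a unit vector on the sphere (x = cos φ cos λ, y = cos φ sin λ, z = sin φ).
The central angle between the endpoints is δ = arccos(p₁·p₂) ≈ 1.669 rad (95.6°).
Interpolate at f = 5/8 with slerp weights a = sin((1−f)δ)/sin δ ≈ 0.589, b = sin(fδ)/sin δ ≈ 0.868.
p = a·p₁ + b·p₂ ≈ (0.676, -0.662, 0.324); φ = arcsin(p_z) ≈ 18.91°, λ = atan2(p_y, p_x) ≈ -44.38°.

≈ 19°N, 44°W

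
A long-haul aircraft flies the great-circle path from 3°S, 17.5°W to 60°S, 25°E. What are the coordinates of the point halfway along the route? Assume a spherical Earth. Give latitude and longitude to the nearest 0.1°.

Write both endpoints as unit vectors p₁, p₂ with components (cos φ cos λ, cos φ sin λ, sin φ).
The central angle between the endpoints is δ = arccos(p₁·p₂) ≈ 1.145 rad (65.6°).
Interpolate at f = 1/2 with slerp weights a = sin((1−f)δ)/sin δ ≈ 0.595, b = sin(fδ)/sin δ ≈ 0.595.
p = a·p₁ + b·p₂ ≈ (0.836, -0.053, -0.546); φ = arcsin(p_z) ≈ -33.11°, λ = atan2(p_y, p_x) ≈ -3.62°.

≈ 33.1°S, 3.6°W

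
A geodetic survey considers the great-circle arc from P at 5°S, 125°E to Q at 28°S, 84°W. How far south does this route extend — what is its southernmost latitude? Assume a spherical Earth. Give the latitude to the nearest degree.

The great circle lies in the plane with unit normal n̂ = (p₁ × p₂)/|p₁ × p₂|.
Here n̂_z ≈ +0.622; the vertex latitude is φ_max = arccos|n̂_z| ≈ 51.5°.
Check via Clairaut: cos φ_max = |cos φ₁| · sin C = cos(5.0°)·sin(141.3°) ≈ 0.622, again giving ≈ 51.5°.

≈ 52°S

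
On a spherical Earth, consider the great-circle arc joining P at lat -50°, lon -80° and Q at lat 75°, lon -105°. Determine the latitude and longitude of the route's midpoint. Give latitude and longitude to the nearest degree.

Convert each endpoint to a unit vector on the sphere (x = cos φ cos λ, y = cos φ sin λ, z = sin φ).
The central angle between the endpoints is δ = arccos(p₁·p₂) ≈ 2.201 rad (126.1°).
Interpolate at f = 1/2 with slerp weights a = sin((1−f)δ)/sin δ ≈ 1.103, b = sin(fδ)/sin δ ≈ 1.103.
p = a·p₁ + b·p₂ ≈ (0.049, -0.974, 0.221); φ = arcsin(p_z) ≈ 12.74°, λ = atan2(p_y, p_x) ≈ -87.11°.

≈ lat 13°, lon -87°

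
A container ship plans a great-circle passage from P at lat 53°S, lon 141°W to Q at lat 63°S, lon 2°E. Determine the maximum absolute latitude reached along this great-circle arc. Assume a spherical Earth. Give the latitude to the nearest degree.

≈ 79°S

The great circle lies in the plane with unit normal n̂ = (p₁ × p₂)/|p₁ × p₂|.
Here n̂_z ≈ +0.189; the vertex latitude is φ_max = arccos|n̂_z| ≈ 79.1°.
Check via Clairaut: cos φ_max = |cos φ₁| · sin C = cos(53.0°)·sin(161.7°) ≈ 0.189, again giving ≈ 79.1°.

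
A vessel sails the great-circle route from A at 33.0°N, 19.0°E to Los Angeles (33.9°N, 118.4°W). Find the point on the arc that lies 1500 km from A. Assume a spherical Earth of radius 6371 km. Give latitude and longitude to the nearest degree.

≈ 44°N, 8°E

From cos δ = sin φ₁ sin φ₂ + cos φ₁ cos φ₂ cos Δλ, the central angle is δ ≈ 1.781 rad (102.0°). The total great-circle distance is δ·R ≈ 1.781 × 6371 ≈ 11347 km, so the target fraction is f = 1500/11347 ≈ 0.132.
Interpolate at f ≈ 0.132 with slerp weights a = sin((1−f)δ)/sin δ ≈ 1.022, b = sin(fδ)/sin δ ≈ 0.239.
p = a·p₁ + b·p₂ ≈ (0.716, 0.105, 0.690); φ = arcsin(p_z) ≈ 43.61°, λ = atan2(p_y, p_x) ≈ 8.33°.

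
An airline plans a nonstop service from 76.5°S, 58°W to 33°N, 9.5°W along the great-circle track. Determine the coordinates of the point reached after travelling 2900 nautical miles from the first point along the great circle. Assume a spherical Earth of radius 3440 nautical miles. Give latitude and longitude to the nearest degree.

The haversine formula gives a central angle δ ≈ 1.982 rad (113.6°) between the endpoints. The total great-circle distance is δ·R ≈ 1.982 × 3440 ≈ 6819 nmi, so the target fraction is f = 2900/6819 ≈ 0.425.
Interpolate at f ≈ 0.425 with slerp weights a = sin((1−f)δ)/sin δ ≈ 0.991, b = sin(fδ)/sin δ ≈ 0.815.
p = a·p₁ + b·p₂ ≈ (0.796, -0.309, -0.520); φ = arcsin(p_z) ≈ -31.32°, λ = atan2(p_y, p_x) ≈ -21.20°.

≈ 31°S, 21°W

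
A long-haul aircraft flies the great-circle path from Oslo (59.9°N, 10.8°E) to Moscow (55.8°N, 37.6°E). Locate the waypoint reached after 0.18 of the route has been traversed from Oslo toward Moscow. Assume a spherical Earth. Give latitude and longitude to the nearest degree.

≈ 60°N, 16°E

Write both endpoints as unit vectors p₁, p₂ with components (cos φ cos λ, cos φ sin λ, sin φ).
The central angle between the endpoints is δ = arccos(p₁·p₂) ≈ 0.257 rad (14.7°).
Interpolate at f = 0.18 with slerp weights a = sin((1−f)δ)/sin δ ≈ 0.823, b = sin(fδ)/sin δ ≈ 0.182.
p = a·p₁ + b·p₂ ≈ (0.486, 0.140, 0.862); φ = arcsin(p_z) ≈ 59.59°, λ = atan2(p_y, p_x) ≈ 16.03°.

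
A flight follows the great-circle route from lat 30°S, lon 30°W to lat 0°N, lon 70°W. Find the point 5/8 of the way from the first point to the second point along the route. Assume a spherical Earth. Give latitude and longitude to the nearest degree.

From cos δ = sin φ₁ sin φ₂ + cos φ₁ cos φ₂ cos Δλ, the central angle is δ ≈ 0.845 rad (48.4°).
Interpolate at f = 5/8 with slerp weights a = sin((1−f)δ)/sin δ ≈ 0.417, b = sin(fδ)/sin δ ≈ 0.674.
p = a·p₁ + b·p₂ ≈ (0.543, -0.814, -0.208); φ = arcsin(p_z) ≈ -12.02°, λ = atan2(p_y, p_x) ≈ -56.28°.

≈ lat 12°S, lon 56°W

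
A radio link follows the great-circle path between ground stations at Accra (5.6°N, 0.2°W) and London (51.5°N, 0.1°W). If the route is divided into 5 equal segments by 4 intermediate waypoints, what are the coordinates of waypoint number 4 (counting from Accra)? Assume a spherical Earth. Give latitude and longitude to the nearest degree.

Convert each endpoint to a unit vector on the sphere (x = cos φ cos λ, y = cos φ sin λ, z = sin φ).
The central angle between the endpoints is δ = arccos(p₁·p₂) ≈ 0.801 rad (45.9°).
Interpolate at f = 4/5 with slerp weights a = sin((1−f)δ)/sin δ ≈ 0.222, b = sin(fδ)/sin δ ≈ 0.833.
p = a·p₁ + b·p₂ ≈ (0.739, -0.002, 0.673); φ = arcsin(p_z) ≈ 42.32°, λ = atan2(p_y, p_x) ≈ -0.13°.

≈ 42°N, 0°E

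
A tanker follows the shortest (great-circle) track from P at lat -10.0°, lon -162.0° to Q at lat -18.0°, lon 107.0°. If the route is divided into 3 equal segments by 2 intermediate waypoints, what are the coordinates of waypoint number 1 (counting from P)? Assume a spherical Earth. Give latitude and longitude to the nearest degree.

≈ lat -17°, lon 169°

The haversine formula gives a central angle δ ≈ 1.533 rad (87.9°) between the endpoints.
Interpolate at f = 1/3 with slerp weights a = sin((1−f)δ)/sin δ ≈ 0.854, b = sin(fδ)/sin δ ≈ 0.490.
p = a·p₁ + b·p₂ ≈ (-0.936, 0.185, -0.300); φ = arcsin(p_z) ≈ -17.43°, λ = atan2(p_y, p_x) ≈ 168.80°.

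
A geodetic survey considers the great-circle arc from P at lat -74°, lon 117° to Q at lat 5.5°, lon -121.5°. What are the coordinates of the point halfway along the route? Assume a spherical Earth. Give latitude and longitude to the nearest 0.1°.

The haversine formula gives a central angle δ ≈ 1.809 rad (103.6°) between the endpoints.
Interpolate at f = 1/2 with slerp weights a = sin((1−f)δ)/sin δ ≈ 0.809, b = sin(fδ)/sin δ ≈ 0.809.
p = a·p₁ + b·p₂ ≈ (-0.522, -0.488, -0.700); φ = arcsin(p_z) ≈ -44.42°, λ = atan2(p_y, p_x) ≈ -136.93°.

≈ lat -44.4°, lon -136.9°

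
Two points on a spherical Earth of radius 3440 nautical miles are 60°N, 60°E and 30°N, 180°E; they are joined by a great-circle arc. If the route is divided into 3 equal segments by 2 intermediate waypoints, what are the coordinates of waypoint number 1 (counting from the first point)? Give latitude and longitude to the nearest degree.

≈ 67°N, 118°E

Write both endpoints as unit vectors p₁, p₂ with components (cos φ cos λ, cos φ sin λ, sin φ).
The central angle between the endpoints is δ = arccos(p₁·p₂) ≈ 1.353 rad (77.5°).
Interpolate at f = 1/3 with slerp weights a = sin((1−f)δ)/sin δ ≈ 0.803, b = sin(fδ)/sin δ ≈ 0.446.
p = a·p₁ + b·p₂ ≈ (-0.186, 0.348, 0.919); φ = arcsin(p_z) ≈ 66.77°, λ = atan2(p_y, p_x) ≈ 118.09°.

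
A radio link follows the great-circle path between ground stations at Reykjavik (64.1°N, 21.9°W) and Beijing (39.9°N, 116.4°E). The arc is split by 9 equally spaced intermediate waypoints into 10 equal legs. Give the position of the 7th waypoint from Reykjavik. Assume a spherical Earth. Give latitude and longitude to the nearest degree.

≈ (60°N, 104°E)

From cos δ = sin φ₁ sin φ₂ + cos φ₁ cos φ₂ cos Δλ, the central angle is δ ≈ 1.238 rad (70.9°).
Interpolate at f = 7/10 with slerp weights a = sin((1−f)δ)/sin δ ≈ 0.384, b = sin(fδ)/sin δ ≈ 0.806.
p = a·p₁ + b·p₂ ≈ (-0.119, 0.492, 0.863); φ = arcsin(p_z) ≈ 59.61°, λ = atan2(p_y, p_x) ≈ 103.66°.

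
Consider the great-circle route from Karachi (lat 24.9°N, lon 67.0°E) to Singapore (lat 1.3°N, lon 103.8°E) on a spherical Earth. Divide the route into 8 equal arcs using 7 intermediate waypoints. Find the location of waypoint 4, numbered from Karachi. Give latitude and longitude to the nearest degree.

≈ lat 14°N, lon 86°E

From cos δ = sin φ₁ sin φ₂ + cos φ₁ cos φ₂ cos Δλ, the central angle is δ ≈ 0.744 rad (42.6°).
Interpolate at f = 4/8 with slerp weights a = sin((1−f)δ)/sin δ ≈ 0.537, b = sin(fδ)/sin δ ≈ 0.537.
p = a·p₁ + b·p₂ ≈ (0.062, 0.969, 0.238); φ = arcsin(p_z) ≈ 13.78°, λ = atan2(p_y, p_x) ≈ 86.33°.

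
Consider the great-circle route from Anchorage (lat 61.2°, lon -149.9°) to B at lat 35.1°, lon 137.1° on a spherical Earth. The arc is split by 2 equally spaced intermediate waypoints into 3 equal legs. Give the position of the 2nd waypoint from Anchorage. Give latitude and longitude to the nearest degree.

Write both endpoints as unit vectors p₁, p₂ with components (cos φ cos λ, cos φ sin λ, sin φ).
The central angle between the endpoints is δ = arccos(p₁·p₂) ≈ 0.903 rad (51.7°).
Interpolate at f = 2/3 with slerp weights a = sin((1−f)δ)/sin δ ≈ 0.378, b = sin(fδ)/sin δ ≈ 0.721.
p = a·p₁ + b·p₂ ≈ (-0.590, 0.310, 0.746); φ = arcsin(p_z) ≈ 48.21°, λ = atan2(p_y, p_x) ≈ 152.23°.

≈ lat 48°, lon 152°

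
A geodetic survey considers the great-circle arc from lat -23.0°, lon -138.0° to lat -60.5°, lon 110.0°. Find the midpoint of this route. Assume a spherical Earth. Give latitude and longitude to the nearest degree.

≈ lat -56°, lon -170°

Write both endpoints as unit vectors p₁, p₂ with components (cos φ cos λ, cos φ sin λ, sin φ).
The central angle between the endpoints is δ = arccos(p₁·p₂) ≈ 1.400 rad (80.2°).
Interpolate at f = 1/2 with slerp weights a = sin((1−f)δ)/sin δ ≈ 0.654, b = sin(fδ)/sin δ ≈ 0.654.
p = a·p₁ + b·p₂ ≈ (-0.557, -0.100, -0.824); φ = arcsin(p_z) ≈ -55.52°, λ = atan2(p_y, p_x) ≈ -169.81°.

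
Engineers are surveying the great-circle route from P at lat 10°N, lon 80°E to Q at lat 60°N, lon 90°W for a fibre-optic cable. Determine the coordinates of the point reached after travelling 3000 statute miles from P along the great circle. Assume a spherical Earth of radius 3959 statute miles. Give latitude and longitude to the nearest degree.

From cos δ = sin φ₁ sin φ₂ + cos φ₁ cos φ₂ cos Δλ, the central angle is δ ≈ 1.912 rad (109.5°). The total great-circle distance is δ·R ≈ 1.912 × 3959 ≈ 7569 mi, so the target fraction is f = 3000/7569 ≈ 0.396.
Interpolate at f ≈ 0.396 with slerp weights a = sin((1−f)δ)/sin δ ≈ 0.970, b = sin(fδ)/sin δ ≈ 0.729.
p = a·p₁ + b·p₂ ≈ (0.166, 0.576, 0.800); φ = arcsin(p_z) ≈ 53.14°, λ = atan2(p_y, p_x) ≈ 73.94°.

≈ lat 53°N, lon 74°E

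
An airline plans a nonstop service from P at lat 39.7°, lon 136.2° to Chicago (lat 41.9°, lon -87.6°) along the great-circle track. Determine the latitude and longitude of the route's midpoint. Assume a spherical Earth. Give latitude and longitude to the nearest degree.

≈ lat 67°, lon -158°

Convert each endpoint to a unit vector on the sphere (x = cos φ cos λ, y = cos φ sin λ, z = sin φ).
The central angle between the endpoints is δ = arccos(p₁·p₂) ≈ 1.558 rad (89.2°).
Interpolate at f = 1/2 with slerp weights a = sin((1−f)δ)/sin δ ≈ 0.702, b = sin(fδ)/sin δ ≈ 0.702.
p = a·p₁ + b·p₂ ≈ (-0.368, -0.148, 0.918); φ = arcsin(p_z) ≈ 66.61°, λ = atan2(p_y, p_x) ≈ -158.06°.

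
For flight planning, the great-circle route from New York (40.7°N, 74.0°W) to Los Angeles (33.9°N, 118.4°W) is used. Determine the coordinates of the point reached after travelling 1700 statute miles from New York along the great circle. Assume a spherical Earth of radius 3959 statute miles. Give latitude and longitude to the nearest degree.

≈ 38°N, 106°W

From cos δ = sin φ₁ sin φ₂ + cos φ₁ cos φ₂ cos Δλ, the central angle is δ ≈ 0.621 rad (35.6°). The total great-circle distance is δ·R ≈ 0.621 × 3959 ≈ 2459 mi, so the target fraction is f = 1700/2459 ≈ 0.691.
Interpolate at f ≈ 0.691 with slerp weights a = sin((1−f)δ)/sin δ ≈ 0.327, b = sin(fδ)/sin δ ≈ 0.716.
p = a·p₁ + b·p₂ ≈ (-0.214, -0.761, 0.613); φ = arcsin(p_z) ≈ 37.77°, λ = atan2(p_y, p_x) ≈ -105.71°.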